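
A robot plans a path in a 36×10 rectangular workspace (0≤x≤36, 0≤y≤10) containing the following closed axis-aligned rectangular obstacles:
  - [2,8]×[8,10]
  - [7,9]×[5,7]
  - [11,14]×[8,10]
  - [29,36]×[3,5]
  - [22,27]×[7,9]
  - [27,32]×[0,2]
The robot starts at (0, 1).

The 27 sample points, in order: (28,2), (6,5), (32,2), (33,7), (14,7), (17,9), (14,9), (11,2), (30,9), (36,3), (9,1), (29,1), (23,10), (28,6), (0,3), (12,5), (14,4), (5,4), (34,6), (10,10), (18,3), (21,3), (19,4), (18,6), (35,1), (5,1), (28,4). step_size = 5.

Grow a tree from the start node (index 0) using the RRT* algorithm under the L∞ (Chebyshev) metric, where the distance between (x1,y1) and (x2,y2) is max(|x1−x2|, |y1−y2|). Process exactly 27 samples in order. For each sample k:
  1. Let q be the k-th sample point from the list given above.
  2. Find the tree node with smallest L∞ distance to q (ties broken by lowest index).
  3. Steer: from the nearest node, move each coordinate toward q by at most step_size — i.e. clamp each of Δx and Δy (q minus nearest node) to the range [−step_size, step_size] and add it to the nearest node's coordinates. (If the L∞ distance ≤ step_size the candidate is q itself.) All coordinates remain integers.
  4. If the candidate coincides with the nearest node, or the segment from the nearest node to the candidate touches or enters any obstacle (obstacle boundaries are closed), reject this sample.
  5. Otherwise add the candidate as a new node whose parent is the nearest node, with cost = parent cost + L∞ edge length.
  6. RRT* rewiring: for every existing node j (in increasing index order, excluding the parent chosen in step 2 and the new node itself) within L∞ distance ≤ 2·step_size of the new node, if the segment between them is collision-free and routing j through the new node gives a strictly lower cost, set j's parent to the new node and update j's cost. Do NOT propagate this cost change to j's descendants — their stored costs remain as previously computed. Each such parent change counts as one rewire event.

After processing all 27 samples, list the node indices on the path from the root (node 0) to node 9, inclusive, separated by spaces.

1. q=(28,2) nearest=0 d=28 new=(5,2) → add node 1 parent=0 cost=5
2. q=(6,5) nearest=1 d=3 new=(6,5) → add node 2 parent=1 cost=8
3. q=(32,2) nearest=2 d=26 new=(11,2) → add node 3 parent=2 cost=13
4. q=(33,7) nearest=3 d=22 new=(16,7) → add node 4 parent=3 cost=18
5. q=(14,7) nearest=4 d=2 new=(14,7) → add node 5 parent=4 cost=20
6. q=(17,9) nearest=4 d=2 new=(17,9) → add node 6 parent=4 cost=20
7. q=(14,9) nearest=4 d=2 new=(14,9) → blocked by [11,14]×[8,10], reject
8. q=(11,2) nearest=3 d=0 → coincident, reject
9. q=(30,9) nearest=6 d=13 new=(22,9) → blocked by [22,27]×[7,9], reject
10. q=(36,3) nearest=6 d=19 new=(22,4) → add node 7 parent=6 cost=25
11. q=(9,1) nearest=3 d=2 new=(9,1) → add node 8 parent=3 cost=15
12. q=(29,1) nearest=7 d=7 new=(27,1) → blocked by [27,32]×[0,2], reject
13. q=(23,10) nearest=6 d=6 new=(22,10) → add node 9 parent=6 cost=25
14. q=(28,6) nearest=7 d=6 new=(27,6) → add node 10 parent=7 cost=30
15. q=(0,3) nearest=0 d=2 new=(0,3) → add node 11 parent=0 cost=2; rewire 8→11 (11<15)
16. q=(12,5) nearest=5 d=2 new=(12,5) → add node 12 parent=5 cost=22
17. q=(14,4) nearest=12 d=2 new=(14,4) → add node 13 parent=12 cost=24
18. q=(5,4) nearest=2 d=1 new=(5,4) → add node 14 parent=2 cost=9; rewire 12→14 (16<22); rewire 13→14 (18<24)
19. q=(34,6) nearest=10 d=7 new=(32,6) → add node 15 parent=10 cost=35
20. q=(10,10) nearest=5 d=4 new=(10,10) → blocked by [11,14]×[8,10], reject
21. q=(18,3) nearest=4 d=4 new=(18,3) → add node 16 parent=4 cost=22
22. q=(21,3) nearest=7 d=1 new=(21,3) → add node 17 parent=7 cost=26
23. q=(19,4) nearest=16 d=1 new=(19,4) → add node 18 parent=16 cost=23; rewire 17→18 (25<26)
24. q=(18,6) nearest=4 d=2 new=(18,6) → add node 19 parent=4 cost=20; rewire 7→19 (24<25); rewire 9→19 (24<25); rewire 10→19 (29<30); rewire 17→19 (23<25); rewire 18→19 (22<23)
25. q=(35,1) nearest=15 d=5 new=(35,1) → blocked by [29,36]×[3,5], reject
26. q=(5,1) nearest=1 d=1 new=(5,1) → add node 20 parent=1 cost=6; rewire 3→20 (12<13); rewire 5→20 (15<20); rewire 8→20 (10<11); rewire 12→20 (13<16); rewire 13→20 (15<18)
27. q=(28,4) nearest=10 d=2 new=(28,4) → add node 21 parent=10 cost=31

Path: 0 1 20 3 4 19 9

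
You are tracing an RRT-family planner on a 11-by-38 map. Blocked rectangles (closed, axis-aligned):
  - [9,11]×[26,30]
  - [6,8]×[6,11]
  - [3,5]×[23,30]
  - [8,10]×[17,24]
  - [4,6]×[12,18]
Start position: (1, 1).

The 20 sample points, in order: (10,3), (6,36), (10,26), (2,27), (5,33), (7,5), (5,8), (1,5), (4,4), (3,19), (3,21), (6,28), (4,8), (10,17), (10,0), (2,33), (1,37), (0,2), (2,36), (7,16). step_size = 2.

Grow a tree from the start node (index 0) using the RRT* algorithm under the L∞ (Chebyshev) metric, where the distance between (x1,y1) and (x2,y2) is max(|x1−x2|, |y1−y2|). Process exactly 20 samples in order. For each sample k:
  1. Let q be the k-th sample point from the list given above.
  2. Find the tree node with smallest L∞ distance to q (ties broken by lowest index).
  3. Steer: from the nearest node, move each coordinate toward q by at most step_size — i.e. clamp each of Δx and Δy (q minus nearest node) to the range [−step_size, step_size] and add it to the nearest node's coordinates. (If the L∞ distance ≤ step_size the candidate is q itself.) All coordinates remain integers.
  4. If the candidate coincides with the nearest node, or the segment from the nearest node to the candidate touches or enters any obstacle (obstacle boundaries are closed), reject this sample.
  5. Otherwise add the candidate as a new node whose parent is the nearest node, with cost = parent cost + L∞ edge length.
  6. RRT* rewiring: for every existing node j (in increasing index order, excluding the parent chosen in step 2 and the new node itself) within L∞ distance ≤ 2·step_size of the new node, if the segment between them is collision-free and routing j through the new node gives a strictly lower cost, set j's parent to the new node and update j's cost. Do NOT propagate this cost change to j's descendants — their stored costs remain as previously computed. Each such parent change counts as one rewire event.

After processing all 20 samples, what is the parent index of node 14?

Parent of node 14: 13

1. q=(10,3) nearest=0 d=9 new=(3,3) → add node 1 parent=0 cost=2
2. q=(6,36) nearest=1 d=33 new=(5,5) → add node 2 parent=1 cost=4
3. q=(10,26) nearest=2 d=21 new=(7,7) → blocked by [6,8]×[6,11], reject
4. q=(2,27) nearest=2 d=22 new=(3,7) → add node 3 parent=2 cost=6
5. q=(5,33) nearest=3 d=26 new=(5,9) → add node 4 parent=3 cost=8
6. q=(7,5) nearest=2 d=2 new=(7,5) → add node 5 parent=2 cost=6
7. q=(5,8) nearest=4 d=1 new=(5,8) → add node 6 parent=4 cost=9
8. q=(1,5) nearest=1 d=2 new=(1,5) → add node 7 parent=1 cost=4; rewire 6→7 (8<9)
9. q=(4,4) nearest=1 d=1 new=(4,4) → add node 8 parent=1 cost=3; rewire 6→8 (7<8)
10. q=(3,19) nearest=4 d=10 new=(3,11) → add node 9 parent=4 cost=10
11. q=(3,21) nearest=9 d=10 new=(3,13) → add node 10 parent=9 cost=12
12. q=(6,28) nearest=10 d=15 new=(5,15) → blocked by [4,6]×[12,18], reject
13. q=(4,8) nearest=3 d=1 new=(4,8) → add node 11 parent=3 cost=7
14. q=(10,17) nearest=9 d=7 new=(5,13) → blocked by [4,6]×[12,18], reject
15. q=(10,0) nearest=2 d=5 new=(7,3) → add node 12 parent=2 cost=6
16. q=(2,33) nearest=10 d=20 new=(2,15) → add node 13 parent=10 cost=14
17. q=(1,37) nearest=13 d=22 new=(1,17) → add node 14 parent=13 cost=16
18. q=(0,2) nearest=0 d=1 new=(0,2) → add node 15 parent=0 cost=1
19. q=(2,36) nearest=14 d=19 new=(2,19) → add node 16 parent=14 cost=18
20. q=(7,16) nearest=10 d=4 new=(5,15) → blocked by [4,6]×[12,18], reject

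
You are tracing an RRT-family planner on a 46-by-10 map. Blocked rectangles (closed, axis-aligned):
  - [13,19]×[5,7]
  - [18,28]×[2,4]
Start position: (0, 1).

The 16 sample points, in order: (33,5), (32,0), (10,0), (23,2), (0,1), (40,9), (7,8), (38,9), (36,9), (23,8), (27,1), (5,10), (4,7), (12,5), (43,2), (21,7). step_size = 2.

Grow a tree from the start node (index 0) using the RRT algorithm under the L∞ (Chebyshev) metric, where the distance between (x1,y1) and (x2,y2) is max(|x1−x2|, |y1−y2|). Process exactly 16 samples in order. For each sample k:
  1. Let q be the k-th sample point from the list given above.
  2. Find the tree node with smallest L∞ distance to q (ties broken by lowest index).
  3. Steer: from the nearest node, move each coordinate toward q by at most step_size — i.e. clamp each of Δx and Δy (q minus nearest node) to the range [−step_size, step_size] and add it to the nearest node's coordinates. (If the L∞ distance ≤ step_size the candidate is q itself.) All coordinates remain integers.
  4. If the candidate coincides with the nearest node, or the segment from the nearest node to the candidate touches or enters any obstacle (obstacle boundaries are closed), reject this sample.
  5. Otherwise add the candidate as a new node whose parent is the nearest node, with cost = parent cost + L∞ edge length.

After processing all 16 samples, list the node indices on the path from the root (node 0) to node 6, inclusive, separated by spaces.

Path: 0 1 2 3 4 5 6

1. q=(33,5) nearest=0 d=33 new=(2,3) → add node 1 parent=0 cost=2
2. q=(32,0) nearest=1 d=30 new=(4,1) → add node 2 parent=1 cost=4
3. q=(10,0) nearest=2 d=6 new=(6,0) → add node 3 parent=2 cost=6
4. q=(23,2) nearest=3 d=17 new=(8,2) → add node 4 parent=3 cost=8
5. q=(0,1) nearest=0 d=0 → coincident, reject
6. q=(40,9) nearest=4 d=32 new=(10,4) → add node 5 parent=4 cost=10
7. q=(7,8) nearest=5 d=4 new=(8,6) → add node 6 parent=5 cost=12
8. q=(38,9) nearest=5 d=28 new=(12,6) → add node 7 parent=5 cost=12
9. q=(36,9) nearest=7 d=24 new=(14,8) → blocked by [13,19]×[5,7], reject
10. q=(23,8) nearest=7 d=11 new=(14,8) → blocked by [13,19]×[5,7], reject
11. q=(27,1) nearest=7 d=15 new=(14,4) → blocked by [13,19]×[5,7], reject
12. q=(5,10) nearest=6 d=4 new=(6,8) → add node 8 parent=6 cost=14
13. q=(4,7) nearest=8 d=2 new=(4,7) → add node 9 parent=8 cost=16
14. q=(12,5) nearest=7 d=1 new=(12,5) → add node 10 parent=7 cost=13
15. q=(43,2) nearest=7 d=31 new=(14,4) → blocked by [13,19]×[5,7], reject
16. q=(21,7) nearest=7 d=9 new=(14,7) → blocked by [13,19]×[5,7], reject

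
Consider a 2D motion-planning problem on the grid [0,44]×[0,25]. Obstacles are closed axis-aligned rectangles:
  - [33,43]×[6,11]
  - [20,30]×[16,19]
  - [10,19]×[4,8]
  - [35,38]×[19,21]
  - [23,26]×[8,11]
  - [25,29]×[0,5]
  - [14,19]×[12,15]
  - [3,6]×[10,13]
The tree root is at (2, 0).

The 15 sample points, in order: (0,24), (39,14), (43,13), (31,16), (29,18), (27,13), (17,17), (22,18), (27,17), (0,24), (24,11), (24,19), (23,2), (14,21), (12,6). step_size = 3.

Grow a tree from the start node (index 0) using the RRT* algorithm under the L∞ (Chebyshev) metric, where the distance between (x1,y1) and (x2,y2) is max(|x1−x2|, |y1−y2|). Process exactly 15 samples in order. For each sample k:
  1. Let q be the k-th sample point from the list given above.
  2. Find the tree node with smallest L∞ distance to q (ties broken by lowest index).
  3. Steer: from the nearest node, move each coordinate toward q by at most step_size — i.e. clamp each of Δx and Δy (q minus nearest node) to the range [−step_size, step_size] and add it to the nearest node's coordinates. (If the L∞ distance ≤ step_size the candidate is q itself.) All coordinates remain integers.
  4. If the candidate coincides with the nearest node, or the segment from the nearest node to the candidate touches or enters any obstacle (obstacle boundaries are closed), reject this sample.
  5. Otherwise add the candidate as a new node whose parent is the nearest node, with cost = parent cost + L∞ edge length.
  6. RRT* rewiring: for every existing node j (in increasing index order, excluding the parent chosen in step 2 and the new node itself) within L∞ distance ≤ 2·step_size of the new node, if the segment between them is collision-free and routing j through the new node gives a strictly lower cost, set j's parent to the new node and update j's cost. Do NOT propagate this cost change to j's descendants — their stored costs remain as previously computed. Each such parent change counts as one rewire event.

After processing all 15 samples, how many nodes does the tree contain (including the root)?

Node count: 5

1. q=(0,24) nearest=0 d=24 new=(0,3) → add node 1 parent=0 cost=3
2. q=(39,14) nearest=0 d=37 new=(5,3) → add node 2 parent=0 cost=3
3. q=(43,13) nearest=2 d=38 new=(8,6) → add node 3 parent=2 cost=6
4. q=(31,16) nearest=3 d=23 new=(11,9) → blocked by [10,19]×[4,8], reject
5. q=(29,18) nearest=3 d=21 new=(11,9) → blocked by [10,19]×[4,8], reject
6. q=(27,13) nearest=3 d=19 new=(11,9) → blocked by [10,19]×[4,8], reject
7. q=(17,17) nearest=3 d=11 new=(11,9) → blocked by [10,19]×[4,8], reject
8. q=(22,18) nearest=3 d=14 new=(11,9) → blocked by [10,19]×[4,8], reject
9. q=(27,17) nearest=3 d=19 new=(11,9) → blocked by [10,19]×[4,8], reject
10. q=(0,24) nearest=3 d=18 new=(5,9) → add node 4 parent=3 cost=9
11. q=(24,11) nearest=3 d=16 new=(11,9) → blocked by [10,19]×[4,8], reject
12. q=(24,19) nearest=3 d=16 new=(11,9) → blocked by [10,19]×[4,8], reject
13. q=(23,2) nearest=3 d=15 new=(11,3) → blocked by [10,19]×[4,8], reject
14. q=(14,21) nearest=4 d=12 new=(8,12) → blocked by [3,6]×[10,13], reject
15. q=(12,6) nearest=3 d=4 new=(11,6) → blocked by [10,19]×[4,8], reject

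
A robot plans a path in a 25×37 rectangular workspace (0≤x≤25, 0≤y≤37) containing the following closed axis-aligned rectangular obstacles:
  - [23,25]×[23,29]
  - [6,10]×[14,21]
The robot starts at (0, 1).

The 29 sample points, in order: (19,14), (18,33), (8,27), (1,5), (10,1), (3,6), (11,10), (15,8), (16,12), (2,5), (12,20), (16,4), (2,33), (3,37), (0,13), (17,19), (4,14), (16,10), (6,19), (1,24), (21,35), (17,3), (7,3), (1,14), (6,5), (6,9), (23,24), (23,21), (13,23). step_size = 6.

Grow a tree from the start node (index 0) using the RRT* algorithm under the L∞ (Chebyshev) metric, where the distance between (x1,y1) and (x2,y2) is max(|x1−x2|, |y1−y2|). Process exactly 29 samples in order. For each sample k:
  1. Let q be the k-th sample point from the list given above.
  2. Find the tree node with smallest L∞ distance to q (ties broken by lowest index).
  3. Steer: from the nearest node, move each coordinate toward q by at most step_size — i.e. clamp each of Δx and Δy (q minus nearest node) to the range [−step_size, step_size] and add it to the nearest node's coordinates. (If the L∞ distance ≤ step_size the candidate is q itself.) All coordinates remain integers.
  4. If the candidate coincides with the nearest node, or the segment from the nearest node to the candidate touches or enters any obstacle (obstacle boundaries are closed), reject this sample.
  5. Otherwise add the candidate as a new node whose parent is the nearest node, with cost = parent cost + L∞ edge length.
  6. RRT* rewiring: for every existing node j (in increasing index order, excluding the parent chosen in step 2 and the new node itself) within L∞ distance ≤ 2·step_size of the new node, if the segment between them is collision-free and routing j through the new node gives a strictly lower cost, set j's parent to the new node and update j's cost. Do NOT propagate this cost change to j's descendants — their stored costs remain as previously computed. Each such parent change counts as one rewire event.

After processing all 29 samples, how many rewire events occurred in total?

1. q=(19,14) nearest=0 d=19 new=(6,7) → add node 1 parent=0 cost=6
2. q=(18,33) nearest=1 d=26 new=(12,13) → add node 2 parent=1 cost=12
3. q=(8,27) nearest=2 d=14 new=(8,19) → blocked by [6,10]×[14,21], reject
4. q=(1,5) nearest=0 d=4 new=(1,5) → add node 3 parent=0 cost=4
5. q=(10,1) nearest=1 d=6 new=(10,1) → add node 4 parent=1 cost=12
6. q=(3,6) nearest=3 d=2 new=(3,6) → add node 5 parent=3 cost=6
7. q=(11,10) nearest=2 d=3 new=(11,10) → add node 6 parent=2 cost=15
8. q=(15,8) nearest=6 d=4 new=(15,8) → add node 7 parent=6 cost=19
9. q=(16,12) nearest=2 d=4 new=(16,12) → add node 8 parent=2 cost=16
10. q=(2,5) nearest=3 d=1 new=(2,5) → add node 9 parent=3 cost=5; rewire 6→9 (14<15)
11. q=(12,20) nearest=2 d=7 new=(12,19) → add node 10 parent=2 cost=18
12. q=(16,4) nearest=7 d=4 new=(16,4) → add node 11 parent=7 cost=23
13. q=(2,33) nearest=10 d=14 new=(6,25) → blocked by [6,10]×[14,21], reject
14. q=(3,37) nearest=10 d=18 new=(6,25) → blocked by [6,10]×[14,21], reject
15. q=(0,13) nearest=1 d=6 new=(0,13) → add node 12 parent=1 cost=12
16. q=(17,19) nearest=10 d=5 new=(17,19) → add node 13 parent=10 cost=23
17. q=(4,14) nearest=12 d=4 new=(4,14) → add node 14 parent=12 cost=16
18. q=(16,10) nearest=7 d=2 new=(16,10) → add node 15 parent=7 cost=21
19. q=(6,19) nearest=14 d=5 new=(6,19) → blocked by [6,10]×[14,21], reject
20. q=(1,24) nearest=14 d=10 new=(1,20) → add node 16 parent=14 cost=22
21. q=(21,35) nearest=10 d=16 new=(18,25) → add node 17 parent=10 cost=24
22. q=(17,3) nearest=11 d=1 new=(17,3) → add node 18 parent=11 cost=24
23. q=(7,3) nearest=4 d=3 new=(7,3) → add node 19 parent=4 cost=15
24. q=(1,14) nearest=12 d=1 new=(1,14) → add node 20 parent=12 cost=13; rewire 16→20 (19<22)
25. q=(6,5) nearest=1 d=2 new=(6,5) → add node 21 parent=1 cost=8; rewire 6→21 (13<14); rewire 7→21 (17<19); rewire 11→21 (18<23); rewire 15→21 (18<21); rewire 18→21 (19<24); rewire 19→21 (10<15)
26. q=(6,9) nearest=1 d=2 new=(6,9) → add node 22 parent=1 cost=8; rewire 13→22 (19<23); rewire 14→22 (13<16)
27. q=(23,24) nearest=17 d=5 new=(23,24) → blocked by [23,25]×[23,29], reject
28. q=(23,21) nearest=17 d=5 new=(23,21) → add node 23 parent=17 cost=29
29. q=(13,23) nearest=10 d=4 new=(13,23) → add node 24 parent=10 cost=22

Rewire events: 10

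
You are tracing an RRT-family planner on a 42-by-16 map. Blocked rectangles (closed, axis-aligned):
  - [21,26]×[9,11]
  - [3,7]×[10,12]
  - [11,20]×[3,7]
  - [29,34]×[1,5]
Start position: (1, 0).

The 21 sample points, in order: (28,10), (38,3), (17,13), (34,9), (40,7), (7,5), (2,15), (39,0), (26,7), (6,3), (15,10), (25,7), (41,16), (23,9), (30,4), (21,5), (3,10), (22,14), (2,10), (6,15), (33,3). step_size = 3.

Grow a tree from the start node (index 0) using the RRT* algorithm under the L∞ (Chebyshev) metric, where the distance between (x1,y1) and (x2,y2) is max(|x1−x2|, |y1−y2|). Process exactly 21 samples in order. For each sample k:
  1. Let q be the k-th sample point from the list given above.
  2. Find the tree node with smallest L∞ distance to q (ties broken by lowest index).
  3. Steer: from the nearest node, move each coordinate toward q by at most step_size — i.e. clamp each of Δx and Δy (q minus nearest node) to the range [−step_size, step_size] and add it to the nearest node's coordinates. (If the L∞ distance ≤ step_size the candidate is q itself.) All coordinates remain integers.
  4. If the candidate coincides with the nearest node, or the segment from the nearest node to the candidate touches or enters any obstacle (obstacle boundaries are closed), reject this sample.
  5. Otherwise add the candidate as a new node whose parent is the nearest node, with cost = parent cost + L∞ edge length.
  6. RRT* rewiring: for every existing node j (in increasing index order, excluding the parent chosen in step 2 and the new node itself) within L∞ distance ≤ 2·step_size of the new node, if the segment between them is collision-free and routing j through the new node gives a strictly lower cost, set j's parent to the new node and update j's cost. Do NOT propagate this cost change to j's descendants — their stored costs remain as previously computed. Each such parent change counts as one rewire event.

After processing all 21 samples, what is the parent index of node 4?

1. q=(28,10) nearest=0 d=27 new=(4,3) → add node 1 parent=0 cost=3
2. q=(38,3) nearest=1 d=34 new=(7,3) → add node 2 parent=1 cost=6
3. q=(17,13) nearest=2 d=10 new=(10,6) → add node 3 parent=2 cost=9
4. q=(34,9) nearest=3 d=24 new=(13,9) → blocked by [11,20]×[3,7], reject
5. q=(40,7) nearest=3 d=30 new=(13,7) → blocked by [11,20]×[3,7], reject
6. q=(7,5) nearest=2 d=2 new=(7,5) → add node 4 parent=2 cost=8
7. q=(2,15) nearest=3 d=9 new=(7,9) → add node 5 parent=3 cost=12
8. q=(39,0) nearest=3 d=29 new=(13,3) → blocked by [11,20]×[3,7], reject
9. q=(26,7) nearest=3 d=16 new=(13,7) → blocked by [11,20]×[3,7], reject
10. q=(6,3) nearest=2 d=1 new=(6,3) → add node 6 parent=2 cost=7
11. q=(15,10) nearest=3 d=5 new=(13,9) → blocked by [11,20]×[3,7], reject
12. q=(25,7) nearest=3 d=15 new=(13,7) → blocked by [11,20]×[3,7], reject
13. q=(41,16) nearest=3 d=31 new=(13,9) → blocked by [11,20]×[3,7], reject
14. q=(23,9) nearest=3 d=13 new=(13,9) → blocked by [11,20]×[3,7], reject
15. q=(30,4) nearest=3 d=20 new=(13,4) → blocked by [11,20]×[3,7], reject
16. q=(21,5) nearest=3 d=11 new=(13,5) → blocked by [11,20]×[3,7], reject
17. q=(3,10) nearest=5 d=4 new=(4,10) → blocked by [3,7]×[10,12], reject
18. q=(22,14) nearest=3 d=12 new=(13,9) → blocked by [11,20]×[3,7], reject
19. q=(2,10) nearest=4 d=5 new=(4,8) → add node 7 parent=4 cost=11
20. q=(6,15) nearest=5 d=6 new=(6,12) → blocked by [3,7]×[10,12], reject
21. q=(33,3) nearest=3 d=23 new=(13,3) → blocked by [11,20]×[3,7], reject

Parent of node 4: 2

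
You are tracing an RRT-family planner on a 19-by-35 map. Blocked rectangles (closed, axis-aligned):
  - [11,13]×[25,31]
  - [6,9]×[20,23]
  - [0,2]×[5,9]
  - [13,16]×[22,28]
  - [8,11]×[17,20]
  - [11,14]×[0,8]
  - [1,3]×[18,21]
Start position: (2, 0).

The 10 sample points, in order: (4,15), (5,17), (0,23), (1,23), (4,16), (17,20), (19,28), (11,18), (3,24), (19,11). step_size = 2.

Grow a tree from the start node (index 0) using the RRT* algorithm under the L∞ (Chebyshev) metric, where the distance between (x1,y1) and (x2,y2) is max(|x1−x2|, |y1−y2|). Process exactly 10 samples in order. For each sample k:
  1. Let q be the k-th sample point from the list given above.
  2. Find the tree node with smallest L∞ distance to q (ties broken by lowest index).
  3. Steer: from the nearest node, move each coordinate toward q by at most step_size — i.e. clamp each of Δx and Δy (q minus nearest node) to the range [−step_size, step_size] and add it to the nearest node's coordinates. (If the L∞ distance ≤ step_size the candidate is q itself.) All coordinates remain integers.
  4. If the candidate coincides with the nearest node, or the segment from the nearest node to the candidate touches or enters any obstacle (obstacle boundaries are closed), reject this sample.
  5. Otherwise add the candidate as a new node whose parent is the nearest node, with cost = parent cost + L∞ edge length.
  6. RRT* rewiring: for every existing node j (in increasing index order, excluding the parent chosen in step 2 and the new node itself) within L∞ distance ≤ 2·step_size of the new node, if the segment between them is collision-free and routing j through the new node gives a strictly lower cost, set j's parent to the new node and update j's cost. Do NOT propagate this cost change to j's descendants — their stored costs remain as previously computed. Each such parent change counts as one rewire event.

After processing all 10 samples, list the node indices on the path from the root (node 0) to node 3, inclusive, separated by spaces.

1. q=(4,15) nearest=0 d=15 new=(4,2) → add node 1 parent=0 cost=2
2. q=(5,17) nearest=1 d=15 new=(5,4) → add node 2 parent=1 cost=4
3. q=(0,23) nearest=2 d=19 new=(3,6) → add node 3 parent=2 cost=6
4. q=(1,23) nearest=3 d=17 new=(1,8) → blocked by [0,2]×[5,9], reject
5. q=(4,16) nearest=3 d=10 new=(4,8) → add node 4 parent=3 cost=8
6. q=(17,20) nearest=4 d=13 new=(6,10) → add node 5 parent=4 cost=10
7. q=(19,28) nearest=5 d=18 new=(8,12) → add node 6 parent=5 cost=12
8. q=(11,18) nearest=6 d=6 new=(10,14) → add node 7 parent=6 cost=14
9. q=(3,24) nearest=7 d=10 new=(8,16) → add node 8 parent=7 cost=16
10. q=(19,11) nearest=7 d=9 new=(12,12) → add node 9 parent=7 cost=16

Path: 0 1 2 3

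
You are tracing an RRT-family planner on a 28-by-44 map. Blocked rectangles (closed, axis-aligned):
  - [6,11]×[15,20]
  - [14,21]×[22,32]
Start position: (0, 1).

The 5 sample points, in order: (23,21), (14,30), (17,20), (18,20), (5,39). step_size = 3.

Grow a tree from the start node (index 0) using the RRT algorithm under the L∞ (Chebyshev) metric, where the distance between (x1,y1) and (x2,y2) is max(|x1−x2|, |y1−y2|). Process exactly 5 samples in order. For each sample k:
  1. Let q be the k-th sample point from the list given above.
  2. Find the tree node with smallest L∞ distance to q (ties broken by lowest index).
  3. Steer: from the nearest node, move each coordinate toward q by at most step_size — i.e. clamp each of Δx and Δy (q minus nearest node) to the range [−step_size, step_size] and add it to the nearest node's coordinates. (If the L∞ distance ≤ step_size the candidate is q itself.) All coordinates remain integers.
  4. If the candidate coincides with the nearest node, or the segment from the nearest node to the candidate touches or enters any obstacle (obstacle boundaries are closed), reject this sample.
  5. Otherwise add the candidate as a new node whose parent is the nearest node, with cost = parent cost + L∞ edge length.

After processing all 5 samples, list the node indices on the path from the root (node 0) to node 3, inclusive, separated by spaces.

1. q=(23,21) nearest=0 d=23 new=(3,4) → add node 1 parent=0 cost=3
2. q=(14,30) nearest=1 d=26 new=(6,7) → add node 2 parent=1 cost=6
3. q=(17,20) nearest=2 d=13 new=(9,10) → add node 3 parent=2 cost=9
4. q=(18,20) nearest=3 d=10 new=(12,13) → add node 4 parent=3 cost=12
5. q=(5,39) nearest=4 d=26 new=(9,16) → blocked by [6,11]×[15,20], reject

Path: 0 1 2 3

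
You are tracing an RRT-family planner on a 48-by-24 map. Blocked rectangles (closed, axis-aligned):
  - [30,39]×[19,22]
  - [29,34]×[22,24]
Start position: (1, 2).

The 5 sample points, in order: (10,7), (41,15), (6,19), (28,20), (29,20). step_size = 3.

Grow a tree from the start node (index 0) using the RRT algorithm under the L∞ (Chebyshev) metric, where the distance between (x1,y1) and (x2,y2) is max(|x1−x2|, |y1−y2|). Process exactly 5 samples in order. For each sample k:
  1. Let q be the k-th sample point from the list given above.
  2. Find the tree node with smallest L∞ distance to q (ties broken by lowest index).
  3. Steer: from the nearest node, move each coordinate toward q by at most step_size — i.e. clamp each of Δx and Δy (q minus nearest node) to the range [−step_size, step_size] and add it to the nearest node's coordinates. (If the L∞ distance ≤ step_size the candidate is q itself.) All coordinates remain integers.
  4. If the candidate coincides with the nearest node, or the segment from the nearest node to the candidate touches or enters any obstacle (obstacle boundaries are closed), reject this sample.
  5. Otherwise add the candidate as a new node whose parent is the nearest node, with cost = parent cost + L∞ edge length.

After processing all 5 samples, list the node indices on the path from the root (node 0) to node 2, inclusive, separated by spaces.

Path: 0 1 2

1. q=(10,7) nearest=0 d=9 new=(4,5) → add node 1 parent=0 cost=3
2. q=(41,15) nearest=1 d=37 new=(7,8) → add node 2 parent=1 cost=6
3. q=(6,19) nearest=2 d=11 new=(6,11) → add node 3 parent=2 cost=9
4. q=(28,20) nearest=2 d=21 new=(10,11) → add node 4 parent=2 cost=9
5. q=(29,20) nearest=4 d=19 new=(13,14) → add node 5 parent=4 cost=12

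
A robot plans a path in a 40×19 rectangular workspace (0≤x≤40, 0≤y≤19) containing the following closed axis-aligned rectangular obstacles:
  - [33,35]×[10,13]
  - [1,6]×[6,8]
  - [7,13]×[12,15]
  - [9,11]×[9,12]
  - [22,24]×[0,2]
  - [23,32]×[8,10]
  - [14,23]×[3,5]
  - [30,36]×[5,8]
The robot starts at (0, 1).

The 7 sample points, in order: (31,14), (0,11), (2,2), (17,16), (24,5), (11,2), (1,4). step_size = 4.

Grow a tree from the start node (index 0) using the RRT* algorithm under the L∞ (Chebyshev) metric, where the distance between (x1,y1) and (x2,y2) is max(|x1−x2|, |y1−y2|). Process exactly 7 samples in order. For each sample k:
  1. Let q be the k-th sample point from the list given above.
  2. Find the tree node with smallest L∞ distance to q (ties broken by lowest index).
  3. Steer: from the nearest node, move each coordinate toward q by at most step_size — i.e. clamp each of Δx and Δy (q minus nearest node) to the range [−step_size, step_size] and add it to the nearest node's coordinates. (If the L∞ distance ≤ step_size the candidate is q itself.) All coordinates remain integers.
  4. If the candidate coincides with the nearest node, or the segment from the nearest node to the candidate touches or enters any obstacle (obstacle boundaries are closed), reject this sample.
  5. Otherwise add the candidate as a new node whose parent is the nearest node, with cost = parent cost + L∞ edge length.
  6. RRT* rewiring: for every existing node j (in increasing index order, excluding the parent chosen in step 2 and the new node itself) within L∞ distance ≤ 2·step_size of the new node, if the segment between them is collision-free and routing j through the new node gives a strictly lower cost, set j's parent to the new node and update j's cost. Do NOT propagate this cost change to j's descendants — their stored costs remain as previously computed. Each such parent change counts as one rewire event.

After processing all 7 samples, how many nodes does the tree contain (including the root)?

Node count: 6

1. q=(31,14) nearest=0 d=31 new=(4,5) → add node 1 parent=0 cost=4
2. q=(0,11) nearest=1 d=6 new=(0,9) → blocked by [1,6]×[6,8], reject
3. q=(2,2) nearest=0 d=2 new=(2,2) → add node 2 parent=0 cost=2
4. q=(17,16) nearest=1 d=13 new=(8,9) → blocked by [1,6]×[6,8], reject
5. q=(24,5) nearest=1 d=20 new=(8,5) → add node 3 parent=1 cost=8
6. q=(11,2) nearest=3 d=3 new=(11,2) → add node 4 parent=3 cost=11
7. q=(1,4) nearest=2 d=2 new=(1,4) → add node 5 parent=2 cost=4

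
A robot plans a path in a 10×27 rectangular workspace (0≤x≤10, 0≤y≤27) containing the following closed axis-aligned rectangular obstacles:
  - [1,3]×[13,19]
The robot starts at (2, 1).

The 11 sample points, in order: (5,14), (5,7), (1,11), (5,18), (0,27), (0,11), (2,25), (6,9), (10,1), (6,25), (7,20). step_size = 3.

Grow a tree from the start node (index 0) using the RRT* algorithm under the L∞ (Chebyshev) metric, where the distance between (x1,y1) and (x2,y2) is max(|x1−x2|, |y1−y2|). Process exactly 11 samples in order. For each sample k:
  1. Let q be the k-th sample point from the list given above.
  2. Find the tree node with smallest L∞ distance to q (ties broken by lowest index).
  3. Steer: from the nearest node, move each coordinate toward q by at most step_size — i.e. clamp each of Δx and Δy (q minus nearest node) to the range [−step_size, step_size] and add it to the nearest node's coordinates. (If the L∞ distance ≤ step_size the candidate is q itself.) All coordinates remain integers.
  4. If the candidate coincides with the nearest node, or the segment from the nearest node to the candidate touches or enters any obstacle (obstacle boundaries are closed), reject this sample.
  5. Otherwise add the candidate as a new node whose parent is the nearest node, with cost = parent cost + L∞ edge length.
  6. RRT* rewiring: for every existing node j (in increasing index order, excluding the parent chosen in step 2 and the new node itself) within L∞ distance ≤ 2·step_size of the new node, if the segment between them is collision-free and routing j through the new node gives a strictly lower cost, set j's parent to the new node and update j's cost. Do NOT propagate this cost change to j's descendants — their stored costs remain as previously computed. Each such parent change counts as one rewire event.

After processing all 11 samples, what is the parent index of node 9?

Parent of node 9: 8

1. q=(5,14) nearest=0 d=13 new=(5,4) → add node 1 parent=0 cost=3
2. q=(5,7) nearest=1 d=3 new=(5,7) → add node 2 parent=1 cost=6
3. q=(1,11) nearest=2 d=4 new=(2,10) → add node 3 parent=2 cost=9
4. q=(5,18) nearest=3 d=8 new=(5,13) → add node 4 parent=3 cost=12
5. q=(0,27) nearest=4 d=14 new=(2,16) → blocked by [1,3]×[13,19], reject
6. q=(0,11) nearest=3 d=2 new=(0,11) → add node 5 parent=3 cost=11
7. q=(2,25) nearest=4 d=12 new=(2,16) → blocked by [1,3]×[13,19], reject
8. q=(6,9) nearest=2 d=2 new=(6,9) → add node 6 parent=2 cost=8
9. q=(10,1) nearest=1 d=5 new=(8,1) → add node 7 parent=1 cost=6
10. q=(6,25) nearest=4 d=12 new=(6,16) → add node 8 parent=4 cost=15
11. q=(7,20) nearest=8 d=4 new=(7,19) → add node 9 parent=8 cost=18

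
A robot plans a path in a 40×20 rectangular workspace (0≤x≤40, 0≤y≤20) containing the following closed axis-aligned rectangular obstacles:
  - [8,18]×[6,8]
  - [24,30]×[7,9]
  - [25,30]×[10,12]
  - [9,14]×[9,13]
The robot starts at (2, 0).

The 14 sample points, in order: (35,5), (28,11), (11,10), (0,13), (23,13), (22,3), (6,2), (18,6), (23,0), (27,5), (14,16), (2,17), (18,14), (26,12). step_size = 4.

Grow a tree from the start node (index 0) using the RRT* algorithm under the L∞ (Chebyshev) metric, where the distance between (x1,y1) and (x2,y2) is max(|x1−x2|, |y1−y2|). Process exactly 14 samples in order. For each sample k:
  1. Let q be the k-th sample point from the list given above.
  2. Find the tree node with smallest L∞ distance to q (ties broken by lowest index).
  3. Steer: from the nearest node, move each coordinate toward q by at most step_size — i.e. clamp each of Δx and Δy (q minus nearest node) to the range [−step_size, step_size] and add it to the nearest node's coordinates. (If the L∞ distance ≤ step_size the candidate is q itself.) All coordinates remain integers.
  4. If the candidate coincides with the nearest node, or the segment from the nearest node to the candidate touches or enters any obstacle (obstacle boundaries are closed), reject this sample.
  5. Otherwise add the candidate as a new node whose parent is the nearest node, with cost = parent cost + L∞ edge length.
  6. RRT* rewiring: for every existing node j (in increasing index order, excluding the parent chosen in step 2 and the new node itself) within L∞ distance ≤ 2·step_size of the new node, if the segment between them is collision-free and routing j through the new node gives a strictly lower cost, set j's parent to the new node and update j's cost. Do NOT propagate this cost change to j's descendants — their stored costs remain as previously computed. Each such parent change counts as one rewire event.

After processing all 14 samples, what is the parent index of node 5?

1. q=(35,5) nearest=0 d=33 new=(6,4) → add node 1 parent=0 cost=4
2. q=(28,11) nearest=1 d=22 new=(10,8) → blocked by [8,18]×[6,8], reject
3. q=(11,10) nearest=1 d=6 new=(10,8) → blocked by [8,18]×[6,8], reject
4. q=(0,13) nearest=1 d=9 new=(2,8) → add node 2 parent=1 cost=8
5. q=(23,13) nearest=1 d=17 new=(10,8) → blocked by [8,18]×[6,8], reject
6. q=(22,3) nearest=1 d=16 new=(10,3) → add node 3 parent=1 cost=8
7. q=(6,2) nearest=1 d=2 new=(6,2) → add node 4 parent=1 cost=6
8. q=(18,6) nearest=3 d=8 new=(14,6) → blocked by [8,18]×[6,8], reject
9. q=(23,0) nearest=3 d=13 new=(14,0) → add node 5 parent=3 cost=12
10. q=(27,5) nearest=5 d=13 new=(18,4) → add node 6 parent=5 cost=16
11. q=(14,16) nearest=1 d=12 new=(10,8) → blocked by [8,18]×[6,8], reject
12. q=(2,17) nearest=2 d=9 new=(2,12) → add node 7 parent=2 cost=12
13. q=(18,14) nearest=6 d=10 new=(18,8) → blocked by [8,18]×[6,8], reject
14. q=(26,12) nearest=6 d=8 new=(22,8) → add node 8 parent=6 cost=20

Parent of node 5: 3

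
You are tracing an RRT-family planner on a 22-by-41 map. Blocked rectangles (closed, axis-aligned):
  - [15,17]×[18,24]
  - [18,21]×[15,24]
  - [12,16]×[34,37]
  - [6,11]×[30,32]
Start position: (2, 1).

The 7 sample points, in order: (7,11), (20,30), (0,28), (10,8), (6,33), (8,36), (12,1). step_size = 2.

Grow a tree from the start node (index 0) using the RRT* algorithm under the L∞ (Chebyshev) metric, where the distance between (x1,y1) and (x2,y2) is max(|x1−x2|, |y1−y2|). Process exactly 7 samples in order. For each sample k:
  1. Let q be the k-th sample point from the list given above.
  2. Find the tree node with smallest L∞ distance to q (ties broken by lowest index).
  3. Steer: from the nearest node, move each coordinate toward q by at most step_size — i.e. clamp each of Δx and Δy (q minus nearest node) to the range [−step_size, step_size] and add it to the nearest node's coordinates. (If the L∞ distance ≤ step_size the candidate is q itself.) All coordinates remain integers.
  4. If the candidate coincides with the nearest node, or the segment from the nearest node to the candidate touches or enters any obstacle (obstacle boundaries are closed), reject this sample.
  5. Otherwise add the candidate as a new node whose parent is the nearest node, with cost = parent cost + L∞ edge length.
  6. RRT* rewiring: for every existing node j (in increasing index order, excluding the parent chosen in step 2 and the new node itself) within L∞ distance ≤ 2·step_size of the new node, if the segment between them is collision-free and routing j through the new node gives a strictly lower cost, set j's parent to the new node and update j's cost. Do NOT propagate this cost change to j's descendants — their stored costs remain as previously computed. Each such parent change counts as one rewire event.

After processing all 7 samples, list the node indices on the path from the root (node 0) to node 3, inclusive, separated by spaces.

1. q=(7,11) nearest=0 d=10 new=(4,3) → add node 1 parent=0 cost=2
2. q=(20,30) nearest=1 d=27 new=(6,5) → add node 2 parent=1 cost=4
3. q=(0,28) nearest=2 d=23 new=(4,7) → add node 3 parent=2 cost=6
4. q=(10,8) nearest=2 d=4 new=(8,7) → add node 4 parent=2 cost=6
5. q=(6,33) nearest=3 d=26 new=(6,9) → add node 5 parent=3 cost=8
6. q=(8,36) nearest=5 d=27 new=(8,11) → add node 6 parent=5 cost=10
7. q=(12,1) nearest=2 d=6 new=(8,3) → add node 7 parent=2 cost=6

Path: 0 1 2 3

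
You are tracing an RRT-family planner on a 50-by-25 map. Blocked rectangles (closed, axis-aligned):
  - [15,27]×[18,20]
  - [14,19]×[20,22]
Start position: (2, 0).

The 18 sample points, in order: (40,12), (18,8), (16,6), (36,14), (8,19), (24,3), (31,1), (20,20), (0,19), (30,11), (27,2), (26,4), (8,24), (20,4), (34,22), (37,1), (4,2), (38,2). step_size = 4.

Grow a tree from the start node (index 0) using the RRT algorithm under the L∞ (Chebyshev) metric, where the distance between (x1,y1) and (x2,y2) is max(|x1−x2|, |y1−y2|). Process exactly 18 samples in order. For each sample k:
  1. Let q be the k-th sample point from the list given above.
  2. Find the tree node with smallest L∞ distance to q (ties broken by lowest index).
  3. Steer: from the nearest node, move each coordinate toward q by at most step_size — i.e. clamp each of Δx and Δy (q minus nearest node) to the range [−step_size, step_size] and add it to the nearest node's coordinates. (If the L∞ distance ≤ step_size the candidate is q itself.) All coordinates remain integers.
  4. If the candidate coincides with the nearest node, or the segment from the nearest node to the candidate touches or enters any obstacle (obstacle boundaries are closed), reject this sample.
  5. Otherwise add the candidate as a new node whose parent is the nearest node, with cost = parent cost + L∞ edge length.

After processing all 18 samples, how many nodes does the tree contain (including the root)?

1. q=(40,12) nearest=0 d=38 new=(6,4) → add node 1 parent=0 cost=4
2. q=(18,8) nearest=1 d=12 new=(10,8) → add node 2 parent=1 cost=8
3. q=(16,6) nearest=2 d=6 new=(14,6) → add node 3 parent=2 cost=12
4. q=(36,14) nearest=3 d=22 new=(18,10) → add node 4 parent=3 cost=16
5. q=(8,19) nearest=4 d=10 new=(14,14) → add node 5 parent=4 cost=20
6. q=(24,3) nearest=4 d=7 new=(22,6) → add node 6 parent=4 cost=20
7. q=(31,1) nearest=6 d=9 new=(26,2) → add node 7 parent=6 cost=24
8. q=(20,20) nearest=5 d=6 new=(18,18) → blocked by [15,27]×[18,20], reject
9. q=(0,19) nearest=2 d=11 new=(6,12) → add node 8 parent=2 cost=12
10. q=(30,11) nearest=6 d=8 new=(26,10) → add node 9 parent=6 cost=24
11. q=(27,2) nearest=7 d=1 new=(27,2) → add node 10 parent=7 cost=25
12. q=(26,4) nearest=7 d=2 new=(26,4) → add node 11 parent=7 cost=26
13. q=(8,24) nearest=5 d=10 new=(10,18) → add node 12 parent=5 cost=24
14. q=(20,4) nearest=6 d=2 new=(20,4) → add node 13 parent=6 cost=22
15. q=(34,22) nearest=9 d=12 new=(30,14) → add node 14 parent=9 cost=28
16. q=(37,1) nearest=10 d=10 new=(31,1) → add node 15 parent=10 cost=29
17. q=(4,2) nearest=0 d=2 new=(4,2) → add node 16 parent=0 cost=2
18. q=(38,2) nearest=15 d=7 new=(35,2) → add node 17 parent=15 cost=33

Node count: 18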